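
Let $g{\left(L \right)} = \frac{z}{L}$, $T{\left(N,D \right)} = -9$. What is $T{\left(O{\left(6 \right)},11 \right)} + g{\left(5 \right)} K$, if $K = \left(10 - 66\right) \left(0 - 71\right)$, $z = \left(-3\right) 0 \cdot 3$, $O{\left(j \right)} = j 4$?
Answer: $-9$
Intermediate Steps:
$O{\left(j \right)} = 4 j$
$z = 0$ ($z = 0 \cdot 3 = 0$)
$K = 3976$ ($K = \left(-56\right) \left(-71\right) = 3976$)
$g{\left(L \right)} = 0$ ($g{\left(L \right)} = \frac{0}{L} = 0$)
$T{\left(O{\left(6 \right)},11 \right)} + g{\left(5 \right)} K = -9 + 0 \cdot 3976 = -9 + 0 = -9$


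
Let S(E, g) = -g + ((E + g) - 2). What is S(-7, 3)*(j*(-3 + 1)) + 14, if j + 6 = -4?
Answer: -166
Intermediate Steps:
j = -10 (j = -6 - 4 = -10)
S(E, g) = -2 + E (S(E, g) = -g + (-2 + E + g) = -2 + E)
S(-7, 3)*(j*(-3 + 1)) + 14 = (-2 - 7)*(-10*(-3 + 1)) + 14 = -(-90)*(-2) + 14 = -9*20 + 14 = -180 + 14 = -166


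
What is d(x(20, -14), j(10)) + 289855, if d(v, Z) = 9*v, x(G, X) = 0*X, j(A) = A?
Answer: 289855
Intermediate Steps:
x(G, X) = 0
d(x(20, -14), j(10)) + 289855 = 9*0 + 289855 = 0 + 289855 = 289855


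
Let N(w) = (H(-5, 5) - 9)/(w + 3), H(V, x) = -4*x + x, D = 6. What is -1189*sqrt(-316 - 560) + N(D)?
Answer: -8/3 - 2378*I*sqrt(219) ≈ -2.6667 - 35191.0*I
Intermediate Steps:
H(V, x) = -3*x
N(w) = -24/(3 + w) (N(w) = (-3*5 - 9)/(w + 3) = (-15 - 9)/(3 + w) = -24/(3 + w))
-1189*sqrt(-316 - 560) + N(D) = -1189*sqrt(-316 - 560) - 24/(3 + 6) = -2378*I*sqrt(219) - 24/9 = -2378*I*sqrt(219) - 24*1/9 = -2378*I*sqrt(219) - 8/3 = -8/3 - 2378*I*sqrt(219)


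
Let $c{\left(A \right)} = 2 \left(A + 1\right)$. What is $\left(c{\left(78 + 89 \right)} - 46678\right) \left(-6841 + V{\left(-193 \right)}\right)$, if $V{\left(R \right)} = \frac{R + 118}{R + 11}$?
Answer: $\frac{28847593777}{91} \approx 3.1701 \cdot 10^{8}$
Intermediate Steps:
$c{\left(A \right)} = 2 + 2 A$ ($c{\left(A \right)} = 2 \left(1 + A\right) = 2 + 2 A$)
$V{\left(R \right)} = \frac{118 + R}{11 + R}$
$\left(c{\left(78 + 89 \right)} - 46678\right) \left(-6841 + V{\left(-193 \right)}\right) = \left(\left(2 + 2 \left(78 + 89\right)\right) - 46678\right) \left(-6841 + \frac{118 - 193}{11 - 193}\right) = \left(\left(2 + 2 \cdot 167\right) - 46678\right) \left(-6841 + \frac{1}{-182} \left(-75\right)\right) = \left(\left(2 + 334\right) - 46678\right) \left(-6841 - - \frac{75}{182}\right) = \left(336 - 46678\right) \left(-6841 + \frac{75}{182}\right) = \left(-46342\right) \left(- \frac{1244987}{182}\right) = \frac{28847593777}{91}$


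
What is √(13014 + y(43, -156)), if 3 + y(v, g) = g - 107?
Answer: 2*√3187 ≈ 112.91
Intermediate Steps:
y(v, g) = -110 + g (y(v, g) = -3 + (g - 107) = -3 + (-107 + g) = -110 + g)
√(13014 + y(43, -156)) = √(13014 + (-110 - 156)) = √(13014 - 266) = √12748 = 2*√3187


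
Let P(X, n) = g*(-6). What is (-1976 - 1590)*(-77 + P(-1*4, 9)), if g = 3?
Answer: 338770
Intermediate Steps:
P(X, n) = -18 (P(X, n) = 3*(-6) = -18)
(-1976 - 1590)*(-77 + P(-1*4, 9)) = (-1976 - 1590)*(-77 - 18) = -3566*(-95) = 338770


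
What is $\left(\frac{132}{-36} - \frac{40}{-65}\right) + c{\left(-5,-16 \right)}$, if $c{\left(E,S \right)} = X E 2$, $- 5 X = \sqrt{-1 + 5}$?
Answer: $\frac{37}{39} \approx 0.94872$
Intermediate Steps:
$X = - \frac{2}{5}$ ($X = - \frac{\sqrt{-1 + 5}}{5} = - \frac{\sqrt{4}}{5} = \left(- \frac{1}{5}\right) 2 = - \frac{2}{5} \approx -0.4$)
$c{\left(E,S \right)} = - \frac{4 E}{5}$ ($c{\left(E,S \right)} = - \frac{2 E}{5} \cdot 2 = - \frac{4 E}{5}$)
$\left(\frac{132}{-36} - \frac{40}{-65}\right) + c{\left(-5,-16 \right)} = \left(\frac{132}{-36} - \frac{40}{-65}\right) - -4 = \left(132 \left(- \frac{1}{36}\right) - - \frac{8}{13}\right) + 4 = \left(- \frac{11}{3} + \frac{8}{13}\right) + 4 = - \frac{119}{39} + 4 = \frac{37}{39}$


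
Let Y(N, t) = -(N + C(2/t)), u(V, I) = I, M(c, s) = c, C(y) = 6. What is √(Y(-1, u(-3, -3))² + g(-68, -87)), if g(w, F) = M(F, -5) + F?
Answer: I*√149 ≈ 12.207*I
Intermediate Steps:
g(w, F) = 2*F (g(w, F) = F + F = 2*F)
Y(N, t) = -6 - N (Y(N, t) = -(N + 6) = -(6 + N) = -6 - N)
√(Y(-1, u(-3, -3))² + g(-68, -87)) = √((-6 - 1*(-1))² + 2*(-87)) = √((-6 + 1)² - 174) = √((-5)² - 174) = √(25 - 174) = √(-149) = I*√149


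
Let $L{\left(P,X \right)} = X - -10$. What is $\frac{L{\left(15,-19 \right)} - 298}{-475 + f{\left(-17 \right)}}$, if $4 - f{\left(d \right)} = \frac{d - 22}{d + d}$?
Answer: $\frac{10438}{16053} \approx 0.65022$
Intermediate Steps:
$L{\left(P,X \right)} = 10 + X$ ($L{\left(P,X \right)} = X + 10 = 10 + X$)
$f{\left(d \right)} = 4 - \frac{-22 + d}{2 d}$ ($f{\left(d \right)} = 4 - \frac{d - 22}{d + d} = 4 - \frac{-22 + d}{2 d}$)
$\frac{L{\left(15,-19 \right)} - 298}{-475 + f{\left(-17 \right)}} = \frac{\left(10 - 19\right) - 298}{-475 + \left(\frac{7}{2} + \frac{11}{-17}\right)} = \frac{-9 - 298}{-475 + \left(\frac{7}{2} + 11 \left(- \frac{1}{17}\right)\right)} = - \frac{307}{-475 + \left(\frac{7}{2} - \frac{11}{17}\right)} = - \frac{307}{-475 + \frac{97}{34}} = - \frac{307}{- \frac{16053}{34}} = \left(-307\right) \left(- \frac{34}{16053}\right) = \frac{10438}{16053}$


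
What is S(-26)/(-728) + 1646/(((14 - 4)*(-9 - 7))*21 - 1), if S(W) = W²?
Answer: -66737/47054 ≈ -1.4183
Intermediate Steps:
S(-26)/(-728) + 1646/(((14 - 4)*(-9 - 7))*21 - 1) = (-26)²/(-728) + 1646/(((14 - 4)*(-9 - 7))*21 - 1) = 676*(-1/728) + 1646/((10*(-16))*21 - 1) = -13/14 + 1646/(-160*21 - 1) = -13/14 + 1646/(-3360 - 1) = -13/14 + 1646/(-3361) = -13/14 + 1646*(-1/3361) = -13/14 - 1646/3361 = -66737/47054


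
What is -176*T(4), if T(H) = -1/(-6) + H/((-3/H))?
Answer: 2728/3 ≈ 909.33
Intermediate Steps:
T(H) = ⅙ - H²/3 (T(H) = -1*(-⅙) + H*(-H/3) = ⅙ - H²/3)
-176*T(4) = -176*(⅙ - ⅓*4²) = -176*(⅙ - ⅓*16) = -176*(⅙ - 16/3) = -176*(-31/6) = 2728/3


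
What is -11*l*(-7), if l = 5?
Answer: 385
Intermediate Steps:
-11*l*(-7) = -55*(-7) = -11*(-35) = 385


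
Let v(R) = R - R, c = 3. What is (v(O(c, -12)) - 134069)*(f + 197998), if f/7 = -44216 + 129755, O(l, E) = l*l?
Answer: -106822291199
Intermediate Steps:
O(l, E) = l²
f = 598773 (f = 7*(-44216 + 129755) = 7*85539 = 598773)
v(R) = 0
(v(O(c, -12)) - 134069)*(f + 197998) = (0 - 134069)*(598773 + 197998) = -134069*796771 = -106822291199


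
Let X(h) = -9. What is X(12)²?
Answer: 81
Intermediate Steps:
X(12)² = (-9)² = 81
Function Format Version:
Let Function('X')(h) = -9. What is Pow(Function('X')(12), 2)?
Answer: 81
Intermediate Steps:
Pow(Function('X')(12), 2) = Pow(-9, 2) = 81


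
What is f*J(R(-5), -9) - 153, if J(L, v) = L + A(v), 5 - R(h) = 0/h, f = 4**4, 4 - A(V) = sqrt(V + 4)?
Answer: 2151 - 256*I*sqrt(5) ≈ 2151.0 - 572.43*I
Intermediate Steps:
A(V) = 4 - sqrt(4 + V) (A(V) = 4 - sqrt(V + 4) = 4 - sqrt(4 + V))
f = 256
R(h) = 5 (R(h) = 5 - 0/h = 5 - 1*0 = 5 + 0 = 5)
J(L, v) = 4 + L - sqrt(4 + v) (J(L, v) = L + (4 - sqrt(4 + v)) = 4 + L - sqrt(4 + v))
f*J(R(-5), -9) - 153 = 256*(4 + 5 - sqrt(4 - 9)) - 153 = 256*(4 + 5 - sqrt(-5)) - 153 = 256*(4 + 5 - I*sqrt(5)) - 153 = 256*(9 - I*sqrt(5)) - 153 = (2304 - 256*I*sqrt(5)) - 153 = 2151 - 256*I*sqrt(5)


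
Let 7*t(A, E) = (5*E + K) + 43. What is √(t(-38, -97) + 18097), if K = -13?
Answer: 28*√23 ≈ 134.28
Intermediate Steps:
t(A, E) = 30/7 + 5*E/7 (t(A, E) = ((5*E - 13) + 43)/7 = ((-13 + 5*E) + 43)/7 = (30 + 5*E)/7 = 30/7 + 5*E/7)
√(t(-38, -97) + 18097) = √((30/7 + (5/7)*(-97)) + 18097) = √((30/7 - 485/7) + 18097) = √(-65 + 18097) = √18032 = 28*√23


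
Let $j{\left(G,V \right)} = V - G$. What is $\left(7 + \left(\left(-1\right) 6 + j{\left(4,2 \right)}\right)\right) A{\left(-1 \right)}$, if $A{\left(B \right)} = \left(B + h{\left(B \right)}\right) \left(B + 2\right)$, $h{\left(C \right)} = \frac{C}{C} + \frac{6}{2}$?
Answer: $-3$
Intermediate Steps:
$h{\left(C \right)} = 4$ ($h{\left(C \right)} = 1 + 6 \cdot \frac{1}{2} = 1 + 3 = 4$)
$A{\left(B \right)} = \left(2 + B\right) \left(4 + B\right)$ ($A{\left(B \right)} = \left(B + 4\right) \left(B + 2\right) = \left(4 + B\right) \left(2 + B\right) = \left(2 + B\right) \left(4 + B\right)$)
$\left(7 + \left(\left(-1\right) 6 + j{\left(4,2 \right)}\right)\right) A{\left(-1 \right)} = \left(7 + \left(\left(-1\right) 6 + \left(2 - 4\right)\right)\right) \left(8 + \left(-1\right)^{2} + 6 \left(-1\right)\right) = \left(7 + \left(-6 + \left(2 - 4\right)\right)\right) \left(8 + 1 - 6\right) = \left(7 - 8\right) 3 = \left(-1\right) 3 = -3$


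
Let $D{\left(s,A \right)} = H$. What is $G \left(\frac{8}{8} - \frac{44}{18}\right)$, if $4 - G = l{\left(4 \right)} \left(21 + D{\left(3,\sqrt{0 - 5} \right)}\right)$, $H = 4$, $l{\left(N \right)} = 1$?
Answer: $\frac{91}{3} \approx 30.333$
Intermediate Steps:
$D{\left(s,A \right)} = 4$
$G = -21$ ($G = 4 - 1 \left(21 + 4\right) = 4 - 1 \cdot 25 = 4 - 25 = -21$)
$G \left(\frac{8}{8} - \frac{44}{18}\right) = - 21 \left(\frac{8}{8} - \frac{44}{18}\right) = - 21 \left(8 \cdot \frac{1}{8} - \frac{22}{9}\right) = - 21 \left(1 - \frac{22}{9}\right) = \left(-21\right) \left(- \frac{13}{9}\right) = \frac{91}{3}$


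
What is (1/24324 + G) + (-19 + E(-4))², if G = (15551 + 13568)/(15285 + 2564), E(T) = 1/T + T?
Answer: 941593695701/1736636304 ≈ 542.19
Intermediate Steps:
E(T) = T + 1/T
G = 29119/17849 ≈ 1.6314
(1/24324 + G) + (-19 + E(-4))² = (1/24324 + 29119/17849) + (-19 + (-4 + 1/(-4)))² = (1/24324 + 29119/17849) + (-19 + (-4 - ¼))² = 708308405/434159076 + (-19 - 17/4)² = 708308405/434159076 + (-93/4)² = 708308405/434159076 + 8649/16 = 941593695701/1736636304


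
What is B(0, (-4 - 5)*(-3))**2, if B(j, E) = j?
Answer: 0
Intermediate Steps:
B(0, (-4 - 5)*(-3))**2 = 0**2 = 0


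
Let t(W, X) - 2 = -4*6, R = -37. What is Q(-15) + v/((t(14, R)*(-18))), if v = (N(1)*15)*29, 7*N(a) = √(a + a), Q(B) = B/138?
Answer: -5/46 + 145*√2/924 ≈ 0.11323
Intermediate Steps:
t(W, X) = -22 (t(W, X) = 2 - 4*6 = 2 - 24 = -22)
Q(B) = B/138 (Q(B) = B*(1/138) = B/138)
N(a) = √2*√a/7 (N(a) = √(a + a)/7 = √(2*a)/7 = (√2*√a)/7 = √2*√a/7)
v = 435*√2/7 (v = ((√2*√1/7)*15)*29 = (((⅐)*√2*1)*15)*29 = ((√2/7)*15)*29 = (15*√2/7)*29 = 435*√2/7 ≈ 87.883)
Q(-15) + v/((t(14, R)*(-18))) = (1/138)*(-15) + (435*√2/7)/((-22*(-18))) = -5/46 + (435*√2/7)/396 = -5/46 + (435*√2/7)*(1/396) = -5/46 + 145*√2/924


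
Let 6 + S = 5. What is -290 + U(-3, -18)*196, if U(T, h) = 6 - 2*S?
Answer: 1278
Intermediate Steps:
S = -1 (S = -6 + 5 = -1)
U(T, h) = 8 (U(T, h) = 6 - 2*(-1) = 6 - 1*(-2) = 6 + 2 = 8)
-290 + U(-3, -18)*196 = -290 + 8*196 = -290 + 1568 = 1278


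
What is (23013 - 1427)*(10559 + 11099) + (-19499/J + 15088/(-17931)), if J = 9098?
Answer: 76267754928342751/163136238 ≈ 4.6751e+8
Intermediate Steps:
(23013 - 1427)*(10559 + 11099) + (-19499/J + 15088/(-17931)) = (23013 - 1427)*(10559 + 11099) + (-19499/9098 + 15088/(-17931)) = 21586*21658 + (-19499*1/9098 + 15088*(-1/17931)) = 467509588 + (-19499/9098 - 15088/17931) = 467509588 - 486907193/163136238 = 76267754928342751/163136238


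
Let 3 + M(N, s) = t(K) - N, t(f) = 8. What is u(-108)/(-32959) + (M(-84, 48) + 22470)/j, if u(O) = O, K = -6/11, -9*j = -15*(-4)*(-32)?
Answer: 2230635363/21093760 ≈ 105.75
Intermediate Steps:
j = 640/3 (j = -(-15*(-4))*(-32)/9 = -20*(-32)/3 = -⅑*(-1920) = 640/3 ≈ 213.33)
K = -6/11 (K = -6*1/11 = -6/11 ≈ -0.54545)
M(N, s) = 5 - N (M(N, s) = -3 + (8 - N) = 5 - N)
u(-108)/(-32959) + (M(-84, 48) + 22470)/j = -108/(-32959) + ((5 - 1*(-84)) + 22470)/(640/3) = -108*(-1/32959) + ((5 + 84) + 22470)*(3/640) = 108/32959 + (89 + 22470)*(3/640) = 108/32959 + 22559*(3/640) = 108/32959 + 67677/640 = 2230635363/21093760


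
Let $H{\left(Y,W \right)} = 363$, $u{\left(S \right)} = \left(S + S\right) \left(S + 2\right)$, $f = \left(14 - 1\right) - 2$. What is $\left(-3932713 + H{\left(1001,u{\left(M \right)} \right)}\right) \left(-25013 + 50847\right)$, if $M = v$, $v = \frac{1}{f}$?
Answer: $-101588329900$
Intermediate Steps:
$f = 11$ ($f = 13 - 2 = 11$)
$v = \frac{1}{11} \approx 0.090909$
$M = \frac{1}{11} \approx 0.090909$
$u{\left(S \right)} = 2 S \left(2 + S\right)$
$\left(-3932713 + H{\left(1001,u{\left(M \right)} \right)}\right) \left(-25013 + 50847\right) = \left(-3932713 + 363\right) \left(-25013 + 50847\right) = \left(-3932350\right) 25834 = -101588329900$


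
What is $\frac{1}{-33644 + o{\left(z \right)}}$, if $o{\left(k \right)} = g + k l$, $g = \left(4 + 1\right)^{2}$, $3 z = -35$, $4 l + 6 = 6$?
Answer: $- \frac{1}{33619} \approx -2.9745 \cdot 10^{-5}$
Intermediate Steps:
$l = 0$ ($l = - \frac{3}{2} + \frac{1}{4} \cdot 6 = - \frac{3}{2} + \frac{3}{2} = 0$)
$z = - \frac{35}{3}$ ($z = \frac{1}{3} \left(-35\right) = - \frac{35}{3} \approx -11.667$)
$g = 25$ ($g = 5^{2} = 25$)
$o{\left(k \right)} = 25$ ($o{\left(k \right)} = 25 + k 0 = 25 + 0 = 25$)
$\frac{1}{-33644 + o{\left(z \right)}} = \frac{1}{-33644 + 25} = \frac{1}{-33619} = - \frac{1}{33619}$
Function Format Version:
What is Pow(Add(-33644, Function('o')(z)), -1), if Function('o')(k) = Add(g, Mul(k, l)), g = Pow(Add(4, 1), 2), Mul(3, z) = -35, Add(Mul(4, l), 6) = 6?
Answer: Rational(-1, 33619) ≈ -2.9745e-5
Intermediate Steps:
l = 0 (l = Add(Rational(-3, 2), Mul(Rational(1, 4), 6)) = Add(Rational(-3, 2), Rational(3, 2)) = 0)
z = Rational(-35, 3) (z = Mul(Rational(1, 3), -35) = Rational(-35, 3) ≈ -11.667)
g = 25 (g = Pow(5, 2) = 25)
Function('o')(k) = 25 (Function('o')(k) = Add(25, Mul(k, 0)) = Add(25, 0) = 25)
Pow(Add(-33644, Function('o')(z)), -1) = Pow(Add(-33644, 25), -1) = Pow(-33619, -1) = Rational(-1, 33619)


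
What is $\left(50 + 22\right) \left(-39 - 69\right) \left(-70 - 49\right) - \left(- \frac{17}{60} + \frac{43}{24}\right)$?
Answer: $\frac{111041099}{120} \approx 9.2534 \cdot 10^{5}$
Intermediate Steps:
$\left(50 + 22\right) \left(-39 - 69\right) \left(-70 - 49\right) - \left(- \frac{17}{60} + \frac{43}{24}\right) = 72 \left(\left(-108\right) \left(-119\right)\right) - \frac{181}{120} = 72 \cdot 12852 + \left(\frac{17}{60} - \frac{43}{24}\right) = 925344 - \frac{181}{120} = \frac{111041099}{120}$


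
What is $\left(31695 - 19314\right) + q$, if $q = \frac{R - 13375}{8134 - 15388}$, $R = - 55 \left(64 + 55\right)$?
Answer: $\frac{14971949}{1209} \approx 12384.0$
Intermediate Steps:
$R = -6545$ ($R = \left(-55\right) 119 = -6545$)
$q = \frac{3320}{1209}$ ($q = \frac{-6545 - 13375}{8134 - 15388} = - \frac{19920}{-7254} = \left(-19920\right) \left(- \frac{1}{7254}\right) = \frac{3320}{1209} \approx 2.7461$)
$\left(31695 - 19314\right) + q = \left(31695 - 19314\right) + \frac{3320}{1209} = 12381 + \frac{3320}{1209} = \frac{14971949}{1209}$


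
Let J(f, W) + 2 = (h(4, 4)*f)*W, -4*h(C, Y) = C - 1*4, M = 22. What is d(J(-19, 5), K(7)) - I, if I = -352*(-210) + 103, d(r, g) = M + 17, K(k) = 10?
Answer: -73984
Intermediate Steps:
h(C, Y) = 1 - C/4 (h(C, Y) = -(C - 1*4)/4 = -(C - 4)/4 = -(-4 + C)/4 = 1 - C/4)
J(f, W) = -2 (J(f, W) = -2 + ((1 - ¼*4)*f)*W = -2 + ((1 - 1)*f)*W = -2 + (0*f)*W = -2 + 0*W = -2 + 0 = -2)
d(r, g) = 39 (d(r, g) = 22 + 17 = 39)
I = 74023 (I = 73920 + 103 = 74023)
d(J(-19, 5), K(7)) - I = 39 - 1*74023 = 39 - 74023 = -73984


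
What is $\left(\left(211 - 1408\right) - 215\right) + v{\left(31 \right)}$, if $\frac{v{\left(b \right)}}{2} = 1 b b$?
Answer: $510$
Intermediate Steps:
$v{\left(b \right)} = 2 b^{2}$ ($v{\left(b \right)} = 2 \cdot 1 b b = 2 b b = 2 b^{2}$)
$\left(\left(211 - 1408\right) - 215\right) + v{\left(31 \right)} = \left(\left(211 - 1408\right) - 215\right) + 2 \cdot 31^{2} = \left(-1197 - 215\right) + 2 \cdot 961 = -1412 + 1922 = 510$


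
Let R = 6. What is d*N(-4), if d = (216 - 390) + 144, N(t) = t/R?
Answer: 20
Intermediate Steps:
N(t) = t/6
d = -30 (d = -174 + 144 = -30)
d*N(-4) = -5*(-4) = -30*(-2/3) = 20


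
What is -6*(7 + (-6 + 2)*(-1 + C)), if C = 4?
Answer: 30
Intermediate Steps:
-6*(7 + (-6 + 2)*(-1 + C)) = -6*(7 + (-6 + 2)*(-1 + 4)) = -6*(7 - 4*3) = -6*(7 - 12) = -6*(-5) = 30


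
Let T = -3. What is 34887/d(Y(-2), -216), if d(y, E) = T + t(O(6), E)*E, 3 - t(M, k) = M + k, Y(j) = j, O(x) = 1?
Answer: -11629/15697 ≈ -0.74084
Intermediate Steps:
t(M, k) = 3 - M - k (t(M, k) = 3 - (M + k) = 3 + (-M - k) = 3 - M - k)
d(y, E) = -3 + E*(2 - E) (d(y, E) = -3 + (3 - 1*1 - E)*E = -3 + (3 - 1 - E)*E = -3 + (2 - E)*E = -3 + E*(2 - E))
34887/d(Y(-2), -216) = 34887/(-3 - 1*(-216)*(-2 - 216)) = 34887/(-3 - 1*(-216)*(-218)) = 34887/(-3 - 47088) = 34887/(-47091) = 34887*(-1/47091) = -11629/15697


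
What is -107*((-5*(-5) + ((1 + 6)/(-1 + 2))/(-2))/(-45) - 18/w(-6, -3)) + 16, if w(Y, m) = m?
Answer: -51739/90 ≈ -574.88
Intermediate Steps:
-107*((-5*(-5) + ((1 + 6)/(-1 + 2))/(-2))/(-45) - 18/w(-6, -3)) + 16 = -107*((-5*(-5) + ((1 + 6)/(-1 + 2))/(-2))/(-45) - 18/(-3)) + 16 = -107*((25 + (7/1)*(-½))*(-1/45) - 18*(-⅓)) + 16 = -107*((25 + (7*1)*(-½))*(-1/45) + 6) + 16 = -107*((25 + 7*(-½))*(-1/45) + 6) + 16 = -107*((25 - 7/2)*(-1/45) + 6) + 16 = -107*((43/2)*(-1/45) + 6) + 16 = -107*(-43/90 + 6) + 16 = -107*497/90 + 16 = -53179/90 + 16 = -51739/90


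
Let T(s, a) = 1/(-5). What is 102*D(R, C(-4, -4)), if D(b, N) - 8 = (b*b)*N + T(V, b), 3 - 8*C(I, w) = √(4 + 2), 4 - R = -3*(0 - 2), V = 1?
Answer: 4743/5 - 51*√6 ≈ 823.68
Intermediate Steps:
T(s, a) = -⅕ (T(s, a) = 1*(-⅕) = -⅕)
R = -2 (R = 4 - (-3)*(0 - 2) = 4 - (-3)*(-2) = 4 - 1*6 = 4 - 6 = -2)
C(I, w) = 3/8 - √6/8 (C(I, w) = 3/8 - √(4 + 2)/8 = 3/8 - √6/8)
D(b, N) = 39/5 + N*b² (D(b, N) = 8 + ((b*b)*N - ⅕) = 8 + (b²*N - ⅕) = 8 + (N*b² - ⅕) = 8 + (-⅕ + N*b²) = 39/5 + N*b²)
102*D(R, C(-4, -4)) = 102*(39/5 + (3/8 - √6/8)*(-2)²) = 102*(39/5 + (3/8 - √6/8)*4) = 102*(39/5 + (3/2 - √6/2)) = 102*(93/10 - √6/2) = 4743/5 - 51*√6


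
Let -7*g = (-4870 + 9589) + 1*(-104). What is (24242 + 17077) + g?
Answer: 284618/7 ≈ 40660.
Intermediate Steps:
g = -4615/7 (g = -((-4870 + 9589) + 1*(-104))/7 = -(4719 - 104)/7 = -⅐*4615 = -4615/7 ≈ -659.29)
(24242 + 17077) + g = (24242 + 17077) - 4615/7 = 41319 - 4615/7 = 284618/7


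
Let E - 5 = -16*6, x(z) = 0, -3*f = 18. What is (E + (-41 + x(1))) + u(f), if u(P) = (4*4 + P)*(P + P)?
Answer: -252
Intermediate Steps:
f = -6 (f = -⅓*18 = -6)
E = -91 (E = 5 - 16*6 = 5 - 96 = -91)
u(P) = 2*P*(16 + P) (u(P) = (16 + P)*(2*P) = 2*P*(16 + P))
(E + (-41 + x(1))) + u(f) = (-91 + (-41 + 0)) + 2*(-6)*(16 - 6) = (-91 - 41) + 2*(-6)*10 = -132 - 120 = -252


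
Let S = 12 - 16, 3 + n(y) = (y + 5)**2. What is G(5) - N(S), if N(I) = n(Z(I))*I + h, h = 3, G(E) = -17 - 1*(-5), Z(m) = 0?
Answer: 73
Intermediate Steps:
G(E) = -12 (G(E) = -17 + 5 = -12)
n(y) = -3 + (5 + y)**2 (n(y) = -3 + (y + 5)**2 = -3 + (5 + y)**2)
S = -4
N(I) = 3 + 22*I (N(I) = (-3 + (5 + 0)**2)*I + 3 = (-3 + 5**2)*I + 3 = (-3 + 25)*I + 3 = 22*I + 3 = 3 + 22*I)
G(5) - N(S) = -12 - (3 + 22*(-4)) = -12 - (3 - 88) = -12 - 1*(-85) = -12 + 85 = 73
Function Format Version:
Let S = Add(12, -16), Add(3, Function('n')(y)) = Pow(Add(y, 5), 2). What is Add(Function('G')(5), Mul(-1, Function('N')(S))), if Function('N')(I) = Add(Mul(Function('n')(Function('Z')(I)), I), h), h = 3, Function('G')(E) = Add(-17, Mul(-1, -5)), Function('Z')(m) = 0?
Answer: 73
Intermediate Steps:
Function('G')(E) = -12 (Function('G')(E) = Add(-17, 5) = -12)
Function('n')(y) = Add(-3, Pow(Add(5, y), 2)) (Function('n')(y) = Add(-3, Pow(Add(y, 5), 2)) = Add(-3, Pow(Add(5, y), 2)))
S = -4
Function('N')(I) = Add(3, Mul(22, I)) (Function('N')(I) = Add(Mul(Add(-3, Pow(Add(5, 0), 2)), I), 3) = Add(Mul(Add(-3, Pow(5, 2)), I), 3) = Add(Mul(Add(-3, 25), I), 3) = Add(Mul(22, I), 3) = Add(3, Mul(22, I)))
Add(Function('G')(5), Mul(-1, Function('N')(S))) = Add(-12, Mul(-1, Add(3, Mul(22, -4)))) = Add(-12, Mul(-1, Add(3, -88))) = Add(-12, Mul(-1, -85)) = Add(-12, 85) = 73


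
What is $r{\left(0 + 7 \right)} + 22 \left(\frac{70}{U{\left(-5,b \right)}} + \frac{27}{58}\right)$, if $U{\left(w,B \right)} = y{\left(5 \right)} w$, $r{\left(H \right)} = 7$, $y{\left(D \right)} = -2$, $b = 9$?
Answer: $\frac{4966}{29} \approx 171.24$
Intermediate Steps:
$U{\left(w,B \right)} = - 2 w$
$r{\left(0 + 7 \right)} + 22 \left(\frac{70}{U{\left(-5,b \right)}} + \frac{27}{58}\right) = 7 + 22 \left(\frac{70}{\left(-2\right) \left(-5\right)} + \frac{27}{58}\right) = 7 + 22 \left(\frac{70}{10} + 27 \cdot \frac{1}{58}\right) = 7 + 22 \left(70 \cdot \frac{1}{10} + \frac{27}{58}\right) = 7 + 22 \left(7 + \frac{27}{58}\right) = 7 + 22 \cdot \frac{433}{58} = 7 + \frac{4763}{29} = \frac{4966}{29}$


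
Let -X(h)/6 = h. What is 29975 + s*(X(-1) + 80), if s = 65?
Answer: 35565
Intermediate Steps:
X(h) = -6*h
29975 + s*(X(-1) + 80) = 29975 + 65*(-6*(-1) + 80) = 29975 + 65*(6 + 80) = 29975 + 65*86 = 29975 + 5590 = 35565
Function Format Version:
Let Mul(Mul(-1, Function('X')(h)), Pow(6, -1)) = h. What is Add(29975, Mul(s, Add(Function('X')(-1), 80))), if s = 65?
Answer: 35565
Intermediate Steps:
Function('X')(h) = Mul(-6, h)
Add(29975, Mul(s, Add(Function('X')(-1), 80))) = Add(29975, Mul(65, Add(Mul(-6, -1), 80))) = Add(29975, Mul(65, Add(6, 80))) = Add(29975, Mul(65, 86)) = Add(29975, 5590) = 35565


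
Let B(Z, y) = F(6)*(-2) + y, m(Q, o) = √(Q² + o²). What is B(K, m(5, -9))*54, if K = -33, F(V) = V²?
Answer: -3888 + 54*√106 ≈ -3332.0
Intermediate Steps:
B(Z, y) = -72 + y (B(Z, y) = 6²*(-2) + y = 36*(-2) + y = -72 + y)
B(K, m(5, -9))*54 = (-72 + √(5² + (-9)²))*54 = (-72 + √(25 + 81))*54 = (-72 + √106)*54 = -3888 + 54*√106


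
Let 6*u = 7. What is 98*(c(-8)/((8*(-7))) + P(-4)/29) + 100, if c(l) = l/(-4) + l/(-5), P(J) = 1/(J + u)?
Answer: 456061/4930 ≈ 92.507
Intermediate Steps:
u = 7/6 (u = (1/6)*7 = 7/6 ≈ 1.1667)
P(J) = 1/(7/6 + J) (P(J) = 1/(J + 7/6) = 1/(7/6 + J))
c(l) = -9*l/20 (c(l) = l*(-1/4) + l*(-1/5) = -l/4 - l/5 = -9*l/20)
98*(c(-8)/((8*(-7))) + P(-4)/29) + 100 = 98*((-9/20*(-8))/((8*(-7))) + (6/(7 + 6*(-4)))/29) + 100 = 98*((18/5)/(-56) + (6/(7 - 24))*(1/29)) + 100 = 98*((18/5)*(-1/56) + (6/(-17))*(1/29)) + 100 = 98*(-9/140 + (6*(-1/17))*(1/29)) + 100 = 98*(-9/140 - 6/17*1/29) + 100 = 98*(-9/140 - 6/493) + 100 = 98*(-5277/69020) + 100 = -36939/4930 + 100 = 456061/4930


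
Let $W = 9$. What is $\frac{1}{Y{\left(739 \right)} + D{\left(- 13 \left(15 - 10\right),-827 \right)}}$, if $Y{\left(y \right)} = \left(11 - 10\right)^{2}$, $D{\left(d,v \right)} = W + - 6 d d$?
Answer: $- \frac{1}{25340} \approx -3.9463 \cdot 10^{-5}$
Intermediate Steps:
$D{\left(d,v \right)} = 9 - 6 d^{2}$ ($D{\left(d,v \right)} = 9 + - 6 d d = 9 - 6 d^{2}$)
$Y{\left(y \right)} = 1$ ($Y{\left(y \right)} = 1^{2} = 1$)
$\frac{1}{Y{\left(739 \right)} + D{\left(- 13 \left(15 - 10\right),-827 \right)}} = \frac{1}{1 + \left(9 - 6 \left(- 13 \left(15 - 10\right)\right)^{2}\right)} = \frac{1}{1 + \left(9 - 6 \left(\left(-13\right) 5\right)^{2}\right)} = \frac{1}{1 + \left(9 - 6 \left(-65\right)^{2}\right)} = \frac{1}{1 + \left(9 - 25350\right)} = \frac{1}{1 - 25341} = \frac{1}{-25340} = - \frac{1}{25340}$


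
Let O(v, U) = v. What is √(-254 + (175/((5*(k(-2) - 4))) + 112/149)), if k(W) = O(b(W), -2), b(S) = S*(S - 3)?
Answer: I*√197742966/894 ≈ 15.729*I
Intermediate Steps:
b(S) = S*(-3 + S)
k(W) = W*(-3 + W)
√(-254 + (175/((5*(k(-2) - 4))) + 112/149)) = √(-254 + (175/((5*(-2*(-3 - 2) - 4))) + 112/149)) = √(-254 + (175/((5*(-2*(-5) - 4))) + 112*(1/149))) = √(-254 + (175/((5*(10 - 4))) + 112/149)) = √(-254 + (175/((5*6)) + 112/149)) = √(-254 + (175/30 + 112/149)) = √(-254 + (175*(1/30) + 112/149)) = √(-254 + (35/6 + 112/149)) = √(-254 + 5887/894) = √(-221189/894) = I*√197742966/894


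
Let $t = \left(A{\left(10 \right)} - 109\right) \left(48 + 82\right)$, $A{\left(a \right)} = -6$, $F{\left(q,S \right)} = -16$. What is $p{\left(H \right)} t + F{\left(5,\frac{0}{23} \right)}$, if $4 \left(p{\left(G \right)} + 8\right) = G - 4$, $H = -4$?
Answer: $149484$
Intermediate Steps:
$p{\left(G \right)} = -9 + \frac{G}{4}$ ($p{\left(G \right)} = -8 + \frac{G - 4}{4} = -8 + \frac{-4 + G}{4} = -8 + \left(-1 + \frac{G}{4}\right) = -9 + \frac{G}{4}$)
$t = -14950$ ($t = \left(-6 - 109\right) \left(48 + 82\right) = \left(-115\right) 130 = -14950$)
$p{\left(H \right)} t + F{\left(5,\frac{0}{23} \right)} = \left(-9 + \frac{1}{4} \left(-4\right)\right) \left(-14950\right) - 16 = \left(-9 - 1\right) \left(-14950\right) - 16 = \left(-10\right) \left(-14950\right) - 16 = 149500 - 16 = 149484$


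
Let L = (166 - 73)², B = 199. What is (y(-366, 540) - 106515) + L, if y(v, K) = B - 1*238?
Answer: -97905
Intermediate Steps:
L = 8649 (L = 93² = 8649)
y(v, K) = -39 (y(v, K) = 199 - 1*238 = 199 - 238 = -39)
(y(-366, 540) - 106515) + L = (-39 - 106515) + 8649 = -106554 + 8649 = -97905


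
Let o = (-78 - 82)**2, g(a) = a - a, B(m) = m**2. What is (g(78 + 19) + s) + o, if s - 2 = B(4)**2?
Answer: 25858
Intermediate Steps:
s = 258 (s = 2 + (4**2)**2 = 2 + 16**2 = 2 + 256 = 258)
g(a) = 0
o = 25600 (o = (-160)**2 = 25600)
(g(78 + 19) + s) + o = (0 + 258) + 25600 = 258 + 25600 = 25858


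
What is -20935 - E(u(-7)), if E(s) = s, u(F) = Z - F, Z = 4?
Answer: -20946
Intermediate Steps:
u(F) = 4 - F
-20935 - E(u(-7)) = -20935 - (4 - 1*(-7)) = -20935 - (4 + 7) = -20935 - 1*11 = -20935 - 11 = -20946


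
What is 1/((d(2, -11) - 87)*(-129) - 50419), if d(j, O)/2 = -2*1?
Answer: -1/38680 ≈ -2.5853e-5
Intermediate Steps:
d(j, O) = -4 (d(j, O) = 2*(-2*1) = 2*(-2) = -4)
1/((d(2, -11) - 87)*(-129) - 50419) = 1/((-4 - 87)*(-129) - 50419) = 1/(-91*(-129) - 50419) = 1/(11739 - 50419) = 1/(-38680) = -1/38680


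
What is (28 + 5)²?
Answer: 1089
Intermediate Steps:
(28 + 5)² = 33² = 1089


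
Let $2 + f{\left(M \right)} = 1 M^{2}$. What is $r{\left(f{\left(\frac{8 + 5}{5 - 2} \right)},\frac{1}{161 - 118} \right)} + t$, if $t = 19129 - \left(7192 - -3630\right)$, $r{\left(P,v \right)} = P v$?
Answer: $\frac{3214960}{387} \approx 8307.4$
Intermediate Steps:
$f{\left(M \right)} = -2 + M^{2}$ ($f{\left(M \right)} = -2 + 1 M^{2} = -2 + M^{2}$)
$t = 8307$ ($t = 19129 - \left(7192 + 3630\right) = 19129 - 10822 = 8307$)
$r{\left(f{\left(\frac{8 + 5}{5 - 2} \right)},\frac{1}{161 - 118} \right)} + t = \frac{-2 + \left(\frac{8 + 5}{5 - 2}\right)^{2}}{161 - 118} + 8307 = \frac{-2 + \left(\frac{13}{3}\right)^{2}}{43} + 8307 = \left(-2 + \left(13 \cdot \frac{1}{3}\right)^{2}\right) \frac{1}{43} + 8307 = \left(-2 + \left(\frac{13}{3}\right)^{2}\right) \frac{1}{43} + 8307 = \left(-2 + \frac{169}{9}\right) \frac{1}{43} + 8307 = \frac{151}{9} \cdot \frac{1}{43} + 8307 = \frac{151}{387} + 8307 = \frac{3214960}{387}$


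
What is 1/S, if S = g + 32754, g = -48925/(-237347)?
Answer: 237347/7774112563 ≈ 3.0530e-5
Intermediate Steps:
g = 48925/237347 (g = -48925*(-1/237347) = 48925/237347 ≈ 0.20613)
S = 7774112563/237347 (S = 48925/237347 + 32754 = 7774112563/237347 ≈ 32754.)
1/S = 1/(7774112563/237347) = 237347/7774112563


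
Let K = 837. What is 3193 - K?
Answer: 2356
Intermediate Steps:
3193 - K = 3193 - 1*837 = 3193 - 837 = 2356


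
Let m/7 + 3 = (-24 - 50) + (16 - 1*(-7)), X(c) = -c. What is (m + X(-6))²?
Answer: 138384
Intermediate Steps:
m = -378 (m = -21 + 7*((-24 - 50) + (16 - 1*(-7))) = -21 + 7*(-74 + (16 + 7)) = -21 + 7*(-74 + 23) = -21 + 7*(-51) = -21 - 357 = -378)
(m + X(-6))² = (-378 - 1*(-6))² = (-378 + 6)² = (-372)² = 138384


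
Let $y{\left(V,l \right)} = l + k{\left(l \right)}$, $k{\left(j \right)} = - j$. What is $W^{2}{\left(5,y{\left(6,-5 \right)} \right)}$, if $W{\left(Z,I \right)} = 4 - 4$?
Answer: $0$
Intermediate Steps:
$y{\left(V,l \right)} = 0$ ($y{\left(V,l \right)} = l - l = 0$)
$W{\left(Z,I \right)} = 0$ ($W{\left(Z,I \right)} = 4 - 4 = 0$)
$W^{2}{\left(5,y{\left(6,-5 \right)} \right)} = 0^{2} = 0$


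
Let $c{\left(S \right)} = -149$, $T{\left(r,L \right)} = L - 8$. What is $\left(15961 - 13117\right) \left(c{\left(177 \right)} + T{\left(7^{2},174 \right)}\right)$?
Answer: $48348$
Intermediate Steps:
$T{\left(r,L \right)} = -8 + L$ ($T{\left(r,L \right)} = L - 8 = -8 + L$)
$\left(15961 - 13117\right) \left(c{\left(177 \right)} + T{\left(7^{2},174 \right)}\right) = \left(15961 - 13117\right) \left(-149 + \left(-8 + 174\right)\right) = 2844 \left(-149 + 166\right) = 2844 \cdot 17 = 48348$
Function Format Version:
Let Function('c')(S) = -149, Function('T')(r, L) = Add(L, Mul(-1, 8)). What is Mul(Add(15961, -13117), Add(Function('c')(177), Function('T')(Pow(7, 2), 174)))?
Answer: 48348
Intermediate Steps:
Function('T')(r, L) = Add(-8, L) (Function('T')(r, L) = Add(L, -8) = Add(-8, L))
Mul(Add(15961, -13117), Add(Function('c')(177), Function('T')(Pow(7, 2), 174))) = Mul(Add(15961, -13117), Add(-149, Add(-8, 174))) = Mul(2844, Add(-149, 166)) = Mul(2844, 17) = 48348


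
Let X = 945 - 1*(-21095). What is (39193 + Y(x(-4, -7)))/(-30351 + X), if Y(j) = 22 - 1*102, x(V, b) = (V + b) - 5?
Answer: -39113/8311 ≈ -4.7062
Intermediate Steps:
x(V, b) = -5 + V + b
Y(j) = -80 (Y(j) = 22 - 102 = -80)
X = 22040 (X = 945 + 21095 = 22040)
(39193 + Y(x(-4, -7)))/(-30351 + X) = (39193 - 80)/(-30351 + 22040) = 39113/(-8311) = 39113*(-1/8311) = -39113/8311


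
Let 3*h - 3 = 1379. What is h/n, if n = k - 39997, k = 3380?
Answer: -1382/109851 ≈ -0.012581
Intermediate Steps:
h = 1382/3 (h = 1 + (⅓)*1379 = 1 + 1379/3 = 1382/3 ≈ 460.67)
n = -36617 (n = 3380 - 39997 = -36617)
h/n = (1382/3)/(-36617) = (1382/3)*(-1/36617) = -1382/109851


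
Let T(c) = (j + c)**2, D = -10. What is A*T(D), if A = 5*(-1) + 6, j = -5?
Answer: 225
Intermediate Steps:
A = 1 (A = -5 + 6 = 1)
T(c) = (-5 + c)**2
A*T(D) = 1*(-5 - 10)**2 = 1*(-15)**2 = 1*225 = 225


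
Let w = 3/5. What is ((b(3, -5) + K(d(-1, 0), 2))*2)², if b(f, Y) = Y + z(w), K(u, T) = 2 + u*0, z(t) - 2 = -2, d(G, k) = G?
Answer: 36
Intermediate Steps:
w = ⅗ (w = 3*(⅕) = ⅗ ≈ 0.60000)
z(t) = 0 (z(t) = 2 - 2 = 0)
K(u, T) = 2 (K(u, T) = 2 + 0 = 2)
b(f, Y) = Y (b(f, Y) = Y + 0 = Y)
((b(3, -5) + K(d(-1, 0), 2))*2)² = ((-5 + 2)*2)² = (-3*2)² = (-6)² = 36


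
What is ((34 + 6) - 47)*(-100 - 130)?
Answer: 1610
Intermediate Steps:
((34 + 6) - 47)*(-100 - 130) = (40 - 47)*(-230) = -7*(-230) = 1610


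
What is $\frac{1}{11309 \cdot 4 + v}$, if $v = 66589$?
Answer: $\frac{1}{111825} \approx 8.9425 \cdot 10^{-6}$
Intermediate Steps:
$\frac{1}{11309 \cdot 4 + v} = \frac{1}{11309 \cdot 4 + 66589} = \frac{1}{45236 + 66589} = \frac{1}{111825}$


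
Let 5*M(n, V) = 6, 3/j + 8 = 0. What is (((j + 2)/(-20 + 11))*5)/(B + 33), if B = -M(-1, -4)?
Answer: -325/11448 ≈ -0.028389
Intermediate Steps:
j = -3/8 (j = 3/(-8 + 0) = 3/(-8) = 3*(-1/8) = -3/8 ≈ -0.37500)
M(n, V) = 6/5 (M(n, V) = (1/5)*6 = 6/5)
B = -6/5 (B = -1*6/5 = -6/5 ≈ -1.2000)
(((j + 2)/(-20 + 11))*5)/(B + 33) = (((-3/8 + 2)/(-20 + 11))*5)/(-6/5 + 33) = (((13/8)/(-9))*5)/(159/5) = (((13/8)*(-1/9))*5)*(5/159) = -13/72*5*(5/159) = -65/72*5/159 = -325/11448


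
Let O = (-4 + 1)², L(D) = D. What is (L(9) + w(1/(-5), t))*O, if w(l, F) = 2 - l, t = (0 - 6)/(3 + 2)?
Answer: 504/5 ≈ 100.80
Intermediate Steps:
t = -6/5 ≈ -1.2000
O = 9 (O = (-3)² = 9)
(L(9) + w(1/(-5), t))*O = (9 + (2 - 1/(-5)))*9 = (9 + (2 - 1*(-⅕)))*9 = (9 + (2 + ⅕))*9 = (9 + 11/5)*9 = (56/5)*9 = 504/5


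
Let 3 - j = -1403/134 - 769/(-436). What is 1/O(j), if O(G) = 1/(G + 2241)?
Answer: 65806059/29212 ≈ 2252.7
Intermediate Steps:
j = 341967/29212 (j = 3 - (-1403/134 - 769/(-436)) = 3 - (-1403*1/134 - 769*(-1/436)) = 3 - (-1403/134 + 769/436) = 3 - 1*(-254331/29212) = 3 + 254331/29212 = 341967/29212 ≈ 11.706)
O(G) = 1/(2241 + G)
1/O(j) = 1/(1/(2241 + 341967/29212)) = 1/(1/(65806059/29212)) = 1/(29212/65806059) = 65806059/29212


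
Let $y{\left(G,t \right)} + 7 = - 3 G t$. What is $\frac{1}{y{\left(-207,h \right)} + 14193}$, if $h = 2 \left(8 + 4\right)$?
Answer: $\frac{1}{29090} \approx 3.4376 \cdot 10^{-5}$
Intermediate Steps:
$h = 24$ ($h = 2 \cdot 12 = 24$)
$y{\left(G,t \right)} = -7 - 3 G t$ ($y{\left(G,t \right)} = -7 + - 3 G t = -7 - 3 G t$)
$\frac{1}{y{\left(-207,h \right)} + 14193} = \frac{1}{\left(-7 - \left(-621\right) 24\right) + 14193} = \frac{1}{\left(-7 + 14904\right) + 14193} = \frac{1}{14897 + 14193} = \frac{1}{29090}$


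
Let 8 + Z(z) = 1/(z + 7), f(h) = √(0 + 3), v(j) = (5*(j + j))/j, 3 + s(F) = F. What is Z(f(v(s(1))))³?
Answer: -23524565/48668 - 195483*√3/48668 ≈ -490.33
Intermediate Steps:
s(F) = -3 + F
v(j) = 10 (v(j) = (5*(2*j))/j = (10*j)/j = 10)
f(h) = √3
Z(z) = -8 + 1/(7 + z) (Z(z) = -8 + 1/(z + 7) = -8 + 1/(7 + z))
Z(f(v(s(1))))³ = ((-55 - 8*√3)/(7 + √3))³ = (-55 - 8*√3)³/(7 + √3)³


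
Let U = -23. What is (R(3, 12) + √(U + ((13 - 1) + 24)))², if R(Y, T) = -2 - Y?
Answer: (5 - √13)² ≈ 1.9445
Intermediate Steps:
(R(3, 12) + √(U + ((13 - 1) + 24)))² = ((-2 - 1*3) + √(-23 + ((13 - 1) + 24)))² = ((-2 - 3) + √(-23 + (12 + 24)))² = (-5 + √(-23 + 36))² = (-5 + √13)²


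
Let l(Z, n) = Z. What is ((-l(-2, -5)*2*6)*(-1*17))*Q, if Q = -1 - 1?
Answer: 816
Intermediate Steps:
Q = -2
((-l(-2, -5)*2*6)*(-1*17))*Q = ((-(-2*2)*6)*(-1*17))*(-2) = (-(-4)*6*(-17))*(-2) = (-1*(-24)*(-17))*(-2) = (24*(-17))*(-2) = -408*(-2) = 816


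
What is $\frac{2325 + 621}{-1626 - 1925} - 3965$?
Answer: $- \frac{14082661}{3551} \approx -3965.8$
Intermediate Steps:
$\frac{2325 + 621}{-1626 - 1925} - 3965 = \frac{2946}{-3551} - 3965 = 2946 \left(- \frac{1}{3551}\right) - 3965 = - \frac{2946}{3551} - 3965 = - \frac{14082661}{3551}$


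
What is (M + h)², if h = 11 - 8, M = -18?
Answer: 225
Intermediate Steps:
h = 3
(M + h)² = (-18 + 3)² = (-15)² = 225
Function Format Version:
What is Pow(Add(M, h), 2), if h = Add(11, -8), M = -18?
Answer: 225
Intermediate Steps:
h = 3
Pow(Add(M, h), 2) = Pow(Add(-18, 3), 2) = Pow(-15, 2) = 225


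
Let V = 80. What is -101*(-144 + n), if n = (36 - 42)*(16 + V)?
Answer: 72720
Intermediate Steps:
n = -576 (n = (36 - 42)*(16 + 80) = -6*96 = -576)
-101*(-144 + n) = -101*(-144 - 576) = -101*(-720) = 72720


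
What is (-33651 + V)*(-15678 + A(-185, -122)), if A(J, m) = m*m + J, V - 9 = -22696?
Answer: 55154902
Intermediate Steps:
V = -22687 (V = 9 - 22696 = -22687)
A(J, m) = J + m**2 (A(J, m) = m**2 + J = J + m**2)
(-33651 + V)*(-15678 + A(-185, -122)) = (-33651 - 22687)*(-15678 + (-185 + (-122)**2)) = -56338*(-15678 + (-185 + 14884)) = -56338*(-15678 + 14699) = -56338*(-979) = 55154902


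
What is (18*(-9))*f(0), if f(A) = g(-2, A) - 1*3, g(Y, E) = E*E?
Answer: 486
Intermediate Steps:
g(Y, E) = E²
f(A) = -3 + A² (f(A) = A² - 1*3 = A² - 3 = -3 + A²)
(18*(-9))*f(0) = (18*(-9))*(-3 + 0²) = -162*(-3 + 0) = -162*(-3) = 486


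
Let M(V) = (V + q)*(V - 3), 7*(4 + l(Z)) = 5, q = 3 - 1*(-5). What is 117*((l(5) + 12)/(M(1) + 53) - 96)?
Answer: -2744703/245 ≈ -11203.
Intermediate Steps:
q = 8 (q = 3 + 5 = 8)
l(Z) = -23/7 (l(Z) = -4 + (⅐)*5 = -4 + 5/7 = -23/7)
M(V) = (-3 + V)*(8 + V) (M(V) = (V + 8)*(V - 3) = (8 + V)*(-3 + V) = (-3 + V)*(8 + V))
117*((l(5) + 12)/(M(1) + 53) - 96) = 117*((-23/7 + 12)/((-24 + 1² + 5*1) + 53) - 96) = 117*(61/(7*((-24 + 1 + 5) + 53)) - 96) = 117*(61/(7*(-18 + 53)) - 96) = 117*((61/7)/35 - 96) = 117*((61/7)*(1/35) - 96) = 117*(61/245 - 96) = 117*(-23459/245) = -2744703/245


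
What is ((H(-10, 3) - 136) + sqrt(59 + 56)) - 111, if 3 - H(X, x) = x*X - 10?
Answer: -204 + sqrt(115) ≈ -193.28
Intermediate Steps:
H(X, x) = 13 - X*x (H(X, x) = 3 - (x*X - 10) = 3 - (X*x - 10) = 3 - (-10 + X*x) = 3 + (10 - X*x) = 13 - X*x)
((H(-10, 3) - 136) + sqrt(59 + 56)) - 111 = (((13 - 1*(-10)*3) - 136) + sqrt(59 + 56)) - 111 = (((13 + 30) - 136) + sqrt(115)) - 111 = ((43 - 136) + sqrt(115)) - 111 = (-93 + sqrt(115)) - 111 = -204 + sqrt(115)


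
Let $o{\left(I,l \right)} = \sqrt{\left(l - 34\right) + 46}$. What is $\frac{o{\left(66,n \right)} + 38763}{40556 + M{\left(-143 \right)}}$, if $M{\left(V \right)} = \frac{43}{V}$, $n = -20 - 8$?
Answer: $\frac{615901}{644385} + \frac{572 i}{5799465} \approx 0.9558 + 9.863 \cdot 10^{-5} i$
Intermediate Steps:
$n = -28$
$o{\left(I,l \right)} = \sqrt{12 + l}$ ($o{\left(I,l \right)} = \sqrt{\left(-34 + l\right) + 46} = \sqrt{12 + l}$)
$\frac{o{\left(66,n \right)} + 38763}{40556 + M{\left(-143 \right)}} = \frac{\sqrt{12 - 28} + 38763}{40556 + \frac{43}{-143}} = \frac{\sqrt{-16} + 38763}{40556 + 43 \left(- \frac{1}{143}\right)} = \frac{4 i + 38763}{40556 - \frac{43}{143}} = \frac{38763 + 4 i}{\frac{5799465}{143}} = \left(38763 + 4 i\right) \frac{143}{5799465} = \frac{615901}{644385} + \frac{572 i}{5799465}$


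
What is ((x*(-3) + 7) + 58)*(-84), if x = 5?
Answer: -4200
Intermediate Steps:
((x*(-3) + 7) + 58)*(-84) = ((5*(-3) + 7) + 58)*(-84) = ((-15 + 7) + 58)*(-84) = (-8 + 58)*(-84) = 50*(-84) = -4200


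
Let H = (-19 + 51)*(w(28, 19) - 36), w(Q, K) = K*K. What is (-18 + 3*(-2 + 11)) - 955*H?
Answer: -9931991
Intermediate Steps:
w(Q, K) = K²
H = 10400 (H = (-19 + 51)*(19² - 36) = 32*(361 - 36) = 32*325 = 10400)
(-18 + 3*(-2 + 11)) - 955*H = (-18 + 3*(-2 + 11)) - 955*10400 = (-18 + 3*9) - 9932000 = (-18 + 27) - 9932000 = 9 - 9932000 = -9931991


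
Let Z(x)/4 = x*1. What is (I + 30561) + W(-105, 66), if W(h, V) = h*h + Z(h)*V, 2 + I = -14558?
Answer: -694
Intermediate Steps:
Z(x) = 4*x (Z(x) = 4*(x*1) = 4*x)
I = -14560 (I = -2 - 14558 = -14560)
W(h, V) = h² + 4*V*h (W(h, V) = h*h + (4*h)*V = h² + 4*V*h)
(I + 30561) + W(-105, 66) = (-14560 + 30561) - 105*(-105 + 4*66) = 16001 - 105*(-105 + 264) = 16001 - 105*159 = 16001 - 16695 = -694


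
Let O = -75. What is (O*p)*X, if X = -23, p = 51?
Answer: 87975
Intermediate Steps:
(O*p)*X = -75*51*(-23) = -3825*(-23) = 87975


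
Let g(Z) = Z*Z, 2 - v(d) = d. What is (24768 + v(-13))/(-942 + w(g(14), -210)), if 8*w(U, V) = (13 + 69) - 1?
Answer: -66088/2485 ≈ -26.595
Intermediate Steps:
v(d) = 2 - d
g(Z) = Z²
w(U, V) = 81/8 (w(U, V) = ((13 + 69) - 1)/8 = (82 - 1)/8 = (⅛)*81 = 81/8)
(24768 + v(-13))/(-942 + w(g(14), -210)) = (24768 + (2 - 1*(-13)))/(-942 + 81/8) = (24768 + (2 + 13))/(-7455/8) = (24768 + 15)*(-8/7455) = 24783*(-8/7455) = -66088/2485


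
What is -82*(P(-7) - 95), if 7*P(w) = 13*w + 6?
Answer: 61500/7 ≈ 8785.7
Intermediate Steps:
P(w) = 6/7 + 13*w/7 (P(w) = (13*w + 6)/7 = (6 + 13*w)/7 = 6/7 + 13*w/7)
-82*(P(-7) - 95) = -82*((6/7 + (13/7)*(-7)) - 95) = -82*((6/7 - 13) - 95) = -82*(-85/7 - 95) = -82*(-750/7) = 61500/7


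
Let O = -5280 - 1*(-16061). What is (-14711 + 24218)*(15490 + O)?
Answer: 249758397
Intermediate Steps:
O = 10781 (O = -5280 + 16061 = 10781)
(-14711 + 24218)*(15490 + O) = (-14711 + 24218)*(15490 + 10781) = 9507*26271 = 249758397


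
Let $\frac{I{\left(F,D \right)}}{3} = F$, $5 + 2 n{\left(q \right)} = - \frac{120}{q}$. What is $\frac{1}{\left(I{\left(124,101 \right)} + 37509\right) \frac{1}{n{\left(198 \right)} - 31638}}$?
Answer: $- \frac{2088293}{2500146} \approx -0.83527$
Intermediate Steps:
$n{\left(q \right)} = - \frac{5}{2} - \frac{60}{q}$ ($n{\left(q \right)} = - \frac{5}{2} + \frac{\left(-120\right) \frac{1}{q}}{2} = - \frac{5}{2} - \frac{60}{q}$)
$I{\left(F,D \right)} = 3 F$
$\frac{1}{\left(I{\left(124,101 \right)} + 37509\right) \frac{1}{n{\left(198 \right)} - 31638}} = \frac{1}{\left(3 \cdot 124 + 37509\right) \frac{1}{\left(- \frac{5}{2} - \frac{60}{198}\right) - 31638}} = \frac{1}{\left(372 + 37509\right) \frac{1}{\left(- \frac{5}{2} - \frac{10}{33}\right) - 31638}} = \frac{1}{37881 \frac{1}{\left(- \frac{5}{2} - \frac{10}{33}\right) - 31638}} = \frac{1}{37881 \frac{1}{- \frac{185}{66} - 31638}} = \frac{1}{37881 \frac{1}{- \frac{2088293}{66}}} = \frac{1}{37881 \left(- \frac{66}{2088293}\right)} = \frac{1}{- \frac{2500146}{2088293}} = - \frac{2088293}{2500146}$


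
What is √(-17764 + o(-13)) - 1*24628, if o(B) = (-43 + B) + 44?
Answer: -24628 + 4*I*√1111 ≈ -24628.0 + 133.33*I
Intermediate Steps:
o(B) = 1 + B
√(-17764 + o(-13)) - 1*24628 = √(-17764 + (1 - 13)) - 1*24628 = √(-17764 - 12) - 24628 = √(-17776) - 24628 = 4*I*√1111 - 24628 = -24628 + 4*I*√1111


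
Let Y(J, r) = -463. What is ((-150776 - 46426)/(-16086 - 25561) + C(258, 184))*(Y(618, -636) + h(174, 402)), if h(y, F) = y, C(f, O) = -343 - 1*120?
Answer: 5515668751/41647 ≈ 1.3244e+5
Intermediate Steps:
C(f, O) = -463 (C(f, O) = -343 - 120 = -463)
((-150776 - 46426)/(-16086 - 25561) + C(258, 184))*(Y(618, -636) + h(174, 402)) = ((-150776 - 46426)/(-16086 - 25561) - 463)*(-463 + 174) = (-197202/(-41647) - 463)*(-289) = (-197202*(-1/41647) - 463)*(-289) = (197202/41647 - 463)*(-289) = -19085359/41647*(-289) = 5515668751/41647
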